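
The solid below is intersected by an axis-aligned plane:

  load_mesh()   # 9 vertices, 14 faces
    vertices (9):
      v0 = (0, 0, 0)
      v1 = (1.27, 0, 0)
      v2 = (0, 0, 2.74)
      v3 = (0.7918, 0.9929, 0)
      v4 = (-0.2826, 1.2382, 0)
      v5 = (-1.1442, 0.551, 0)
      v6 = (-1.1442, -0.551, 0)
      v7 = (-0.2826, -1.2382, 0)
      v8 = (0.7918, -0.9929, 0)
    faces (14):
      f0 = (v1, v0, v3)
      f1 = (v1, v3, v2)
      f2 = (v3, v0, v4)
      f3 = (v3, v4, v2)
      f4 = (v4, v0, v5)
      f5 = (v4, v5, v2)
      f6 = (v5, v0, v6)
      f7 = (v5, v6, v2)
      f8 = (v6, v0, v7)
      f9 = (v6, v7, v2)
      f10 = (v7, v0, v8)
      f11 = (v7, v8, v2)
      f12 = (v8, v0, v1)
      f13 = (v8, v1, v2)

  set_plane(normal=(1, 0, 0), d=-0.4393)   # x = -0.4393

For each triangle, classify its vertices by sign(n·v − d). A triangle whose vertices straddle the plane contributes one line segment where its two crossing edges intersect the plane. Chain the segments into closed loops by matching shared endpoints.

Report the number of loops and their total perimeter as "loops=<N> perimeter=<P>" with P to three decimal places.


loops=1 perimeter=6.477

Straddling triangles (6 of 14):
  (v4,v0,v5) [++-] → (-0.4393, 0.211549, 0)–(-0.4393, 1.11322, 0)  len=0.9017
  (v4,v5,v2) [+-+] → (-0.4393, 1.11322, 0)–(-0.4393, 0.211549, 1.68801)  len=1.9137
  (v5,v0,v6) [-+-] → (-0.4393, 0.211549, 0)–(-0.4393, -0.211549, 0)  len=0.4231
  (v5,v6,v2) [--+] → (-0.4393, -0.211549, 1.68801)–(-0.4393, 0.211549, 1.68801)  len=0.4231
  (v6,v0,v7) [-++] → (-0.4393, -0.211549, 0)–(-0.4393, -1.11322, 0)  len=0.9017
  (v6,v7,v2) [-++] → (-0.4393, -1.11322, 0)–(-0.4393, -0.211549, 1.68801)  len=1.9137

Chained into 1 loop(s):
  loop 1: 6 segments, perimeter = 6.4770
Total perimeter = 6.477


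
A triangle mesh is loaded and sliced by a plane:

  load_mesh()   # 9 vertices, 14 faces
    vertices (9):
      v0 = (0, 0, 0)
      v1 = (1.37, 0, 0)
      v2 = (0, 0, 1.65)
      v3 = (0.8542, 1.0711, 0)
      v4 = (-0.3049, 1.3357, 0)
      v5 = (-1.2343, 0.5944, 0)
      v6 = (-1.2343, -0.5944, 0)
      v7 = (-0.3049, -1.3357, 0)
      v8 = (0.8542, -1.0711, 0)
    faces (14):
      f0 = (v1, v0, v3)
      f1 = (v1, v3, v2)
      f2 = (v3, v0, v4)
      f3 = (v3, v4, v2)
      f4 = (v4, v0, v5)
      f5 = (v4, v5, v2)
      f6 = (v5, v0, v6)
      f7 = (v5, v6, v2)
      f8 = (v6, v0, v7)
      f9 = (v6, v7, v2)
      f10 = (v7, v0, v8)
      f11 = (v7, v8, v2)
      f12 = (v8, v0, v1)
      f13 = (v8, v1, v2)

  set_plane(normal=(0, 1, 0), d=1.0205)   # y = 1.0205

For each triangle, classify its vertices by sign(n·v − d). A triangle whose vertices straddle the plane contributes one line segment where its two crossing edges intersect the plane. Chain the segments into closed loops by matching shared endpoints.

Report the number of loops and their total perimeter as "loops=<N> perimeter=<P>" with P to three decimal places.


loops=1 perimeter=3.380

Straddling triangles (6 of 14):
  (v1,v0,v3) [--+] → (0.813847, 1.0205, 0)–(0.878567, 1.0205, 0)  len=0.0647
  (v1,v3,v2) [-+-] → (0.878567, 1.0205, 0)–(0.813847, 1.0205, 0.0779479)  len=0.1013
  (v3,v0,v4) [+-+] → (0.813847, 1.0205, 0)–(-0.232949, 1.0205, 0)  len=1.0468
  (v3,v4,v2) [++-] → (-0.232949, 1.0205, 0.389369)–(0.813847, 1.0205, 0.0779479)  len=1.0921
  (v4,v0,v5) [+--] → (-0.232949, 1.0205, 0)–(-0.70008, 1.0205, 0)  len=0.4671
  (v4,v5,v2) [+--] → (-0.70008, 1.0205, 0)–(-0.232949, 1.0205, 0.389369)  len=0.6081

Chained into 1 loop(s):
  loop 1: 6 segments, perimeter = 3.3802
Total perimeter = 3.380


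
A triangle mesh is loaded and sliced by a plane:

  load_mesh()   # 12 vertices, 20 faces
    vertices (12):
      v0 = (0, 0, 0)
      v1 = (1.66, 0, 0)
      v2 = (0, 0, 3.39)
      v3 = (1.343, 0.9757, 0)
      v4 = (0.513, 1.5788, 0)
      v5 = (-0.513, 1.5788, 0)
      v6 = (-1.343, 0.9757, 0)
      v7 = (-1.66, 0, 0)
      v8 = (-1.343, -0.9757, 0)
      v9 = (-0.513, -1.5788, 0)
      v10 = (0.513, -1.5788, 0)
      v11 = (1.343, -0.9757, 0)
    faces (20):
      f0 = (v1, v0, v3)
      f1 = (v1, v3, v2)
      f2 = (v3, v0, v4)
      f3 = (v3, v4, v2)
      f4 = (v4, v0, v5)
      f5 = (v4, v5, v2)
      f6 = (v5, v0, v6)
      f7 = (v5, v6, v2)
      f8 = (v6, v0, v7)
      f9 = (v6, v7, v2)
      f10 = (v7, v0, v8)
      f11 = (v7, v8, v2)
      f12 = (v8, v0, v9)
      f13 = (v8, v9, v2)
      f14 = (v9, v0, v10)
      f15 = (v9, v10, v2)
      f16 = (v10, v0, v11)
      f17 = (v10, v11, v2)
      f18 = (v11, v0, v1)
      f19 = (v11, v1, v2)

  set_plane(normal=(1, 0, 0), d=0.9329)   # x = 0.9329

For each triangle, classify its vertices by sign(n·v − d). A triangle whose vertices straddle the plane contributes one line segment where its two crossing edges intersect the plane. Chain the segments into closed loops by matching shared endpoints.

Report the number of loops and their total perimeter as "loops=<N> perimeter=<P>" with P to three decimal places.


Straddling triangles (8 of 20):
  (v1,v0,v3) [+-+] → (0.9329, 0, 0)–(0.9329, 0.677759, 0)  len=0.6778
  (v1,v3,v2) [++-] → (0.9329, 0.677759, 1.03517)–(0.9329, 0, 1.48486)  len=0.8134
  (v3,v0,v4) [+--] → (0.9329, 0.677759, 0)–(0.9329, 1.27369, 0)  len=0.5959
  (v3,v4,v2) [+--] → (0.9329, 1.27369, 0)–(0.9329, 0.677759, 1.03517)  len=1.1945
  (v10,v0,v11) [--+] → (0.9329, -0.677759, 0)–(0.9329, -1.27369, 0)  len=0.5959
  (v10,v11,v2) [-+-] → (0.9329, -1.27369, 0)–(0.9329, -0.677759, 1.03517)  len=1.1945
  (v11,v0,v1) [+-+] → (0.9329, -0.677759, 0)–(0.9329, 0, 0)  len=0.6778
  (v11,v1,v2) [++-] → (0.9329, 0, 1.48486)–(0.9329, -0.677759, 1.03517)  len=0.8134

Chained into 1 loop(s):
  loop 1: 8 segments, perimeter = 6.5630
Total perimeter = 6.563

loops=1 perimeter=6.563


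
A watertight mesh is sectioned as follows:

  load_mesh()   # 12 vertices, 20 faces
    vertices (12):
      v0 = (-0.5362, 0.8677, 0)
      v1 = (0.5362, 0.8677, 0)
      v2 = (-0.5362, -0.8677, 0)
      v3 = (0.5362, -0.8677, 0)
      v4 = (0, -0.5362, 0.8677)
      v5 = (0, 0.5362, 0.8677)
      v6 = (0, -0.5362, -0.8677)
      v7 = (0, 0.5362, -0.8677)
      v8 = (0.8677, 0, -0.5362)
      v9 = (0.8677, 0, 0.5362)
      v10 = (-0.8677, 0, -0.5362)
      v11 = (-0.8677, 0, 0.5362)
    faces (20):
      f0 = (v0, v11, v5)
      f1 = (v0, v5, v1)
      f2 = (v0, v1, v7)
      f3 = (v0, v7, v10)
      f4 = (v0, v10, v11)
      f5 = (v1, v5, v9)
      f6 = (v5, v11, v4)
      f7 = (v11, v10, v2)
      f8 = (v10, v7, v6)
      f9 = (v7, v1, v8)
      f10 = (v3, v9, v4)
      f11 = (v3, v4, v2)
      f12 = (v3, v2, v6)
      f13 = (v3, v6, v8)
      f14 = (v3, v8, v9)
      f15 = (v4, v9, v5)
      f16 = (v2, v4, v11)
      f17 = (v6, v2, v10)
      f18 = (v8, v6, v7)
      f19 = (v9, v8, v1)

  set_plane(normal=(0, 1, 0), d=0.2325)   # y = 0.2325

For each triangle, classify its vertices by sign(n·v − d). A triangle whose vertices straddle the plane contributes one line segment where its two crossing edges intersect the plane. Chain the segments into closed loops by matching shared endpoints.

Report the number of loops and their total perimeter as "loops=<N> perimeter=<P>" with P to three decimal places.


Straddling triangles (10 of 20):
  (v0,v11,v5) [+-+] → (-0.778875, 0.2325, 0.392525)–(-0.491459, 0.2325, 0.679941)  len=0.4065
  (v0,v7,v10) [++-] → (-0.491459, 0.2325, -0.679941)–(-0.778875, 0.2325, -0.392525)  len=0.4065
  (v0,v10,v11) [+--] → (-0.778875, 0.2325, -0.392525)–(-0.778875, 0.2325, 0.392525)  len=0.7851
  (v1,v5,v9) [++-] → (0.491459, 0.2325, 0.679941)–(0.778875, 0.2325, 0.392525)  len=0.4065
  (v5,v11,v4) [+--] → (-0.491459, 0.2325, 0.679941)–(0, 0.2325, 0.8677)  len=0.5261
  (v10,v7,v6) [-+-] → (-0.491459, 0.2325, -0.679941)–(0, 0.2325, -0.8677)  len=0.5261
  (v7,v1,v8) [++-] → (0.778875, 0.2325, -0.392525)–(0.491459, 0.2325, -0.679941)  len=0.4065
  (v4,v9,v5) [--+] → (0.491459, 0.2325, 0.679941)–(0, 0.2325, 0.8677)  len=0.5261
  (v8,v6,v7) [--+] → (0, 0.2325, -0.8677)–(0.491459, 0.2325, -0.679941)  len=0.5261
  (v9,v8,v1) [--+] → (0.778875, 0.2325, -0.392525)–(0.778875, 0.2325, 0.392525)  len=0.7851

Chained into 1 loop(s):
  loop 1: 10 segments, perimeter = 5.3004
Total perimeter = 5.300

loops=1 perimeter=5.300


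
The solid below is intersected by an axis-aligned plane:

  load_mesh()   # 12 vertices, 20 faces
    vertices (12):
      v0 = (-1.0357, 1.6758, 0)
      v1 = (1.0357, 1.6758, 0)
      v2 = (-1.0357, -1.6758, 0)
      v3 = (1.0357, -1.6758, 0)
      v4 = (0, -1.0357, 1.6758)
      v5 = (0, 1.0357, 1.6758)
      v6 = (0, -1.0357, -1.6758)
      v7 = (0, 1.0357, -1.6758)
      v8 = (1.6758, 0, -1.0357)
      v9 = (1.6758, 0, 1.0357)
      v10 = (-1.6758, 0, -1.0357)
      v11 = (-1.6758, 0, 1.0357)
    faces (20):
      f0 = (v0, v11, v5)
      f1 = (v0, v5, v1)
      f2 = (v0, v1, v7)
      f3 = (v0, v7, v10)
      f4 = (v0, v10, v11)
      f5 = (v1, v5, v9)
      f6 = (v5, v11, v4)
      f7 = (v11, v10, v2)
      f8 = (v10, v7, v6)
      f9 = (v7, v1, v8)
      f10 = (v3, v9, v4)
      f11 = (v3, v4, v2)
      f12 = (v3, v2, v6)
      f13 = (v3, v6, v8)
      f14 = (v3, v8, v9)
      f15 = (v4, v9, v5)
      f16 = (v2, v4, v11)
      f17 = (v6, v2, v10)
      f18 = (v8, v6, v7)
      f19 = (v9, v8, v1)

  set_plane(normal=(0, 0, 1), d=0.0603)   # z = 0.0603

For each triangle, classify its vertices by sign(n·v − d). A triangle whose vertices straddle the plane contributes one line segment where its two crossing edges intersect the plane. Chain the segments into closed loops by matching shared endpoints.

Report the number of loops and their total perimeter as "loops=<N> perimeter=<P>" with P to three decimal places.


Straddling triangles (10 of 20):
  (v0,v11,v5) [-++] → (-1.07297, 1.57823, 0.0603)–(-0.998433, 1.65277, 0.0603)  len=0.1054
  (v0,v5,v1) [-+-] → (-0.998433, 1.65277, 0.0603)–(0.998433, 1.65277, 0.0603)  len=1.9969
  (v0,v10,v11) [--+] → (-1.6758, 0, 0.0603)–(-1.07297, 1.57823, 0.0603)  len=1.6894
  (v1,v5,v9) [-++] → (0.998433, 1.65277, 0.0603)–(1.07297, 1.57823, 0.0603)  len=0.1054
  (v11,v10,v2) [+--] → (-1.6758, 0, 0.0603)–(-1.07297, -1.57823, 0.0603)  len=1.6894
  (v3,v9,v4) [-++] → (1.07297, -1.57823, 0.0603)–(0.998433, -1.65277, 0.0603)  len=0.1054
  (v3,v4,v2) [-+-] → (0.998433, -1.65277, 0.0603)–(-0.998433, -1.65277, 0.0603)  len=1.9969
  (v3,v8,v9) [--+] → (1.6758, 0, 0.0603)–(1.07297, -1.57823, 0.0603)  len=1.6894
  (v2,v4,v11) [-++] → (-0.998433, -1.65277, 0.0603)–(-1.07297, -1.57823, 0.0603)  len=0.1054
  (v9,v8,v1) [+--] → (1.6758, 0, 0.0603)–(1.07297, 1.57823, 0.0603)  len=1.6894

Chained into 1 loop(s):
  loop 1: 10 segments, perimeter = 11.1731
Total perimeter = 11.173

loops=1 perimeter=11.173


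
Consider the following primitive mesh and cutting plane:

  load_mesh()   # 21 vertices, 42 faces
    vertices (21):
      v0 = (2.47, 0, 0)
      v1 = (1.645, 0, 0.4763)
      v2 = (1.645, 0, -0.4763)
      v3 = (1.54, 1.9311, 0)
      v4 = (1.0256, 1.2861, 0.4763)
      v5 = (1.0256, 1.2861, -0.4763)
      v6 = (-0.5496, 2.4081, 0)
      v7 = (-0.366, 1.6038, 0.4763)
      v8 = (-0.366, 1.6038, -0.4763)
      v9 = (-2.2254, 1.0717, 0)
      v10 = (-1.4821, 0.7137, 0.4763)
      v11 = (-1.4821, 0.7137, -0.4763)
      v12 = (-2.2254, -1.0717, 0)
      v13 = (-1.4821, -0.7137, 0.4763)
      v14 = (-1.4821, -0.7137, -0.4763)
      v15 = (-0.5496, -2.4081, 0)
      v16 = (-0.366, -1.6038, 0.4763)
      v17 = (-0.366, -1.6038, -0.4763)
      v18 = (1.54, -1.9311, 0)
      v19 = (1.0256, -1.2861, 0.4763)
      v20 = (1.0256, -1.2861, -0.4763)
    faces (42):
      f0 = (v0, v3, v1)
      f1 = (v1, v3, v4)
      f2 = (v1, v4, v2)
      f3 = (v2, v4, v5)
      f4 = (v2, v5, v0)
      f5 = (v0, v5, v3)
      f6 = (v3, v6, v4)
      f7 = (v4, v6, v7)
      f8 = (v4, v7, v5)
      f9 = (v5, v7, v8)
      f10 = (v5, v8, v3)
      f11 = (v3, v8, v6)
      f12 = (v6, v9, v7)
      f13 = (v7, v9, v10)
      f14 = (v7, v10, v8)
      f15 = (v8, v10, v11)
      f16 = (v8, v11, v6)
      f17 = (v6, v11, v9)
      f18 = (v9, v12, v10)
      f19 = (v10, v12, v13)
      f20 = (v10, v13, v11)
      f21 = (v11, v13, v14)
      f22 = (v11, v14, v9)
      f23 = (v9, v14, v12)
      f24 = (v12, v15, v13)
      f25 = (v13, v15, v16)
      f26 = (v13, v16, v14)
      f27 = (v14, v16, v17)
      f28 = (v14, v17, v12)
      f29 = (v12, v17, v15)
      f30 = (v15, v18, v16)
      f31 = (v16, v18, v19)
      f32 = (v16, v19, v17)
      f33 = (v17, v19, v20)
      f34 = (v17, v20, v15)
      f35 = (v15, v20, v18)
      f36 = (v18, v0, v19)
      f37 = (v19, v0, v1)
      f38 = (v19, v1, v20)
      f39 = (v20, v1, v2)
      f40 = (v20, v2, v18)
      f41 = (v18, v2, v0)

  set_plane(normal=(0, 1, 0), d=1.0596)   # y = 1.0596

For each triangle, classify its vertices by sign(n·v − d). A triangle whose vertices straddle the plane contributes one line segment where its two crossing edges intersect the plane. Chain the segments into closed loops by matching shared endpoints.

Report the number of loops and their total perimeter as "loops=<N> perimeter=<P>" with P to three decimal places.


Straddling triangles (14 of 42):
  (v0,v3,v1) [-+-] → (1.95971, 1.0596, 0)–(1.58739, 1.0596, 0.214953)  len=0.4299
  (v1,v3,v4) [-++] → (1.58739, 1.0596, 0.214953)–(1.13468, 1.0596, 0.4763)  len=0.5227
  (v1,v4,v2) [-+-] → (1.13468, 1.0596, 0.4763)–(1.13468, 1.0596, 0.308534)  len=0.1678
  (v2,v4,v5) [-++] → (1.13468, 1.0596, 0.308534)–(1.13468, 1.0596, -0.4763)  len=0.7848
  (v2,v5,v0) [-+-] → (1.13468, 1.0596, -0.4763)–(1.27998, 1.0596, -0.392417)  len=0.1678
  (v0,v5,v3) [-++] → (1.27998, 1.0596, -0.392417)–(1.95971, 1.0596, 0)  len=0.7849
  (v7,v9,v10) [++-] → (-2.20028, 1.0596, 0.0160984)–(-1.04837, 1.0596, 0.4763)  len=1.2404
  (v7,v10,v8) [+-+] → (-1.04837, 1.0596, 0.4763)–(-1.04837, 1.0596, 0.106112)  len=0.3702
  (v8,v10,v11) [+--] → (-1.04837, 1.0596, 0.106112)–(-1.04837, 1.0596, -0.4763)  len=0.5824
  (v8,v11,v6) [+-+] → (-1.04837, 1.0596, -0.4763)–(-1.29174, 1.0596, -0.379067)  len=0.2621
  (v6,v11,v9) [+-+] → (-1.29174, 1.0596, -0.379067)–(-2.20028, 1.0596, -0.0160984)  len=0.9784
  (v9,v12,v10) [+--] → (-2.2254, 1.0596, 0)–(-2.20028, 1.0596, 0.0160984)  len=0.0298
  (v11,v14,v9) [--+] → (-2.22036, 1.0596, -0.00322798)–(-2.20028, 1.0596, -0.0160984)  len=0.0239
  (v9,v14,v12) [+--] → (-2.22036, 1.0596, -0.00322798)–(-2.2254, 1.0596, 0)  len=0.0060

Chained into 2 loop(s):
  loop 1: 6 segments, perimeter = 2.8579
  loop 2: 8 segments, perimeter = 3.4931
Total perimeter = 6.351

loops=2 perimeter=6.351


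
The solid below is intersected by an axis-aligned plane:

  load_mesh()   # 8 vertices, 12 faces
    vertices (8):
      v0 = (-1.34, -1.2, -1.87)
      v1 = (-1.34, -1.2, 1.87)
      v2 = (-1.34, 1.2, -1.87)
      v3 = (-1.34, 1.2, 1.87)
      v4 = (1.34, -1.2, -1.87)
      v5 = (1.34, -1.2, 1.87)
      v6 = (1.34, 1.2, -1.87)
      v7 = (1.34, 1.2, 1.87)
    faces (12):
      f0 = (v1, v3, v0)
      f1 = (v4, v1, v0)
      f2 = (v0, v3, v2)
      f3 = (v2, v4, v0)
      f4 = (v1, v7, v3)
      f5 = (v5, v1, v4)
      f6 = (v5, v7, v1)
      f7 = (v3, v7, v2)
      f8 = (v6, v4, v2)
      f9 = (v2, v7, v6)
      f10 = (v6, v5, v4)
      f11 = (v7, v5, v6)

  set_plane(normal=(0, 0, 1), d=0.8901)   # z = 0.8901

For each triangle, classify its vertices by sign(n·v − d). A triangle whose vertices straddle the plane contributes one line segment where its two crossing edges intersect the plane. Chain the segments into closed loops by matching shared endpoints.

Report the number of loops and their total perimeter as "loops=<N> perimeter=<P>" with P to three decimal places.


loops=1 perimeter=10.160

Straddling triangles (8 of 12):
  (v1,v3,v0) [++-] → (-1.34, 0.571187, 0.8901)–(-1.34, -1.2, 0.8901)  len=1.7712
  (v4,v1,v0) [-+-] → (-0.637826, -1.2, 0.8901)–(-1.34, -1.2, 0.8901)  len=0.7022
  (v0,v3,v2) [-+-] → (-1.34, 0.571187, 0.8901)–(-1.34, 1.2, 0.8901)  len=0.6288
  (v5,v1,v4) [++-] → (-0.637826, -1.2, 0.8901)–(1.34, -1.2, 0.8901)  len=1.9778
  (v3,v7,v2) [++-] → (0.637826, 1.2, 0.8901)–(-1.34, 1.2, 0.8901)  len=1.9778
  (v2,v7,v6) [-+-] → (0.637826, 1.2, 0.8901)–(1.34, 1.2, 0.8901)  len=0.7022
  (v6,v5,v4) [-+-] → (1.34, -0.571187, 0.8901)–(1.34, -1.2, 0.8901)  len=0.6288
  (v7,v5,v6) [++-] → (1.34, -0.571187, 0.8901)–(1.34, 1.2, 0.8901)  len=1.7712

Chained into 1 loop(s):
  loop 1: 8 segments, perimeter = 10.1600
Total perimeter = 10.160


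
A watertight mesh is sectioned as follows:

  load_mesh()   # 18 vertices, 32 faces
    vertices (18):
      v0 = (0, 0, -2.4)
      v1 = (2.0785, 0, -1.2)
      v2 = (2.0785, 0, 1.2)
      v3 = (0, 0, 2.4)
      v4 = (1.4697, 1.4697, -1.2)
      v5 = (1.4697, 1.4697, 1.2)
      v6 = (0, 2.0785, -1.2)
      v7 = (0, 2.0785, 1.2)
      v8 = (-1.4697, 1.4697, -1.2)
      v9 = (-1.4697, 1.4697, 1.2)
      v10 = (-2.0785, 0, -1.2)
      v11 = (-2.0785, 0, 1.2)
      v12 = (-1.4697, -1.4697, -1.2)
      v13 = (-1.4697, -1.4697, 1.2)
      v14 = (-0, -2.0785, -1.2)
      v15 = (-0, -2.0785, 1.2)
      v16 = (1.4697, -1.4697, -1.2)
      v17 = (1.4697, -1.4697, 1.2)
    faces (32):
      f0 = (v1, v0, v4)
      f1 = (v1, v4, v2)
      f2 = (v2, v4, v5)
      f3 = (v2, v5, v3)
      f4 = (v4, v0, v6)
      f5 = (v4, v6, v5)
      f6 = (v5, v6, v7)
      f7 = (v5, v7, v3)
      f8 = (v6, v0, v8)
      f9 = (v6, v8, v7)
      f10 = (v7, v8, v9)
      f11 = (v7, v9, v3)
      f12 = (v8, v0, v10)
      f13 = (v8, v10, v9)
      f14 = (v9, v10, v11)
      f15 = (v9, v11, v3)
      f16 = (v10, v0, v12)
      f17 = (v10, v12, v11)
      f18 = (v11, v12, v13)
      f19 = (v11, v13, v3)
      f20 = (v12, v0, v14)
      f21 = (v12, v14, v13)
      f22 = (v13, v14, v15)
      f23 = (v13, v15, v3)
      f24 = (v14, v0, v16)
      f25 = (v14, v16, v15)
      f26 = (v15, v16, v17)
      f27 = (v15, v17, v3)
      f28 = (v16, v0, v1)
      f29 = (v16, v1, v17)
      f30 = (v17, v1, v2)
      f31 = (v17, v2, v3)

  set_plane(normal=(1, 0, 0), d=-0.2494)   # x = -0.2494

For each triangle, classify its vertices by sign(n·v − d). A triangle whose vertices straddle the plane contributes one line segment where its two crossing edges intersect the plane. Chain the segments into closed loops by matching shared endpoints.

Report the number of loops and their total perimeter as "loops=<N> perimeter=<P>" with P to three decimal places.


loops=1 perimeter=13.797

Straddling triangles (12 of 32):
  (v6,v0,v8) [++-] → (-0.2494, 0.2494, -2.19637)–(-0.2494, 1.97519, -1.2)  len=1.9928
  (v6,v8,v7) [+-+] → (-0.2494, 1.97519, -1.2)–(-0.2494, 1.97519, 0.792733)  len=1.9927
  (v7,v8,v9) [+--] → (-0.2494, 1.97519, 0.792733)–(-0.2494, 1.97519, 1.2)  len=0.4073
  (v7,v9,v3) [+-+] → (-0.2494, 1.97519, 1.2)–(-0.2494, 0.2494, 2.19637)  len=1.9928
  (v8,v0,v10) [-+-] → (-0.2494, 0.2494, -2.19637)–(-0.2494, 0, -2.25601)  len=0.2564
  (v9,v11,v3) [--+] → (-0.2494, 0, 2.25601)–(-0.2494, 0.2494, 2.19637)  len=0.2564
  (v10,v0,v12) [-+-] → (-0.2494, 0, -2.25601)–(-0.2494, -0.2494, -2.19637)  len=0.2564
  (v11,v13,v3) [--+] → (-0.2494, -0.2494, 2.19637)–(-0.2494, 0, 2.25601)  len=0.2564
  (v12,v0,v14) [-++] → (-0.2494, -0.2494, -2.19637)–(-0.2494, -1.97519, -1.2)  len=1.9928
  (v12,v14,v13) [-+-] → (-0.2494, -1.97519, -1.2)–(-0.2494, -1.97519, -0.792733)  len=0.4073
  (v13,v14,v15) [-++] → (-0.2494, -1.97519, -0.792733)–(-0.2494, -1.97519, 1.2)  len=1.9927
  (v13,v15,v3) [-++] → (-0.2494, -1.97519, 1.2)–(-0.2494, -0.2494, 2.19637)  len=1.9928

Chained into 1 loop(s):
  loop 1: 12 segments, perimeter = 13.7968
Total perimeter = 13.797


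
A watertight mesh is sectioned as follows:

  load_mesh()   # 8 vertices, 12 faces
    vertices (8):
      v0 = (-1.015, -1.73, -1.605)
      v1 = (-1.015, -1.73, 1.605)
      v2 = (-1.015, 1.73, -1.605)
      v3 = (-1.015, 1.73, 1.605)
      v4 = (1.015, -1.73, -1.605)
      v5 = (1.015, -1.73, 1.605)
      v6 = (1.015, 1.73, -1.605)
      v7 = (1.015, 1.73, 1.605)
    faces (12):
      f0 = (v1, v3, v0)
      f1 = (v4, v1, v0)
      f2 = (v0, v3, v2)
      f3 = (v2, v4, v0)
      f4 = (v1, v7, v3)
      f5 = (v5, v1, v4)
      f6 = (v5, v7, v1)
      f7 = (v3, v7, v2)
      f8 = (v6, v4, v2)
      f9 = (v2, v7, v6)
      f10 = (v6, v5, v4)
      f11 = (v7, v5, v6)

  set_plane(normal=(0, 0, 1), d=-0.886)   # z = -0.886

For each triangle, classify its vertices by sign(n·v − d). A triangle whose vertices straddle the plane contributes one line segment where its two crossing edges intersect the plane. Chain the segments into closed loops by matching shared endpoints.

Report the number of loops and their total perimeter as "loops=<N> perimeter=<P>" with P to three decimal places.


Straddling triangles (8 of 12):
  (v1,v3,v0) [++-] → (-1.015, -0.955003, -0.886)–(-1.015, -1.73, -0.886)  len=0.7750
  (v4,v1,v0) [-+-] → (0.560305, -1.73, -0.886)–(-1.015, -1.73, -0.886)  len=1.5753
  (v0,v3,v2) [-+-] → (-1.015, -0.955003, -0.886)–(-1.015, 1.73, -0.886)  len=2.6850
  (v5,v1,v4) [++-] → (0.560305, -1.73, -0.886)–(1.015, -1.73, -0.886)  len=0.4547
  (v3,v7,v2) [++-] → (-0.560305, 1.73, -0.886)–(-1.015, 1.73, -0.886)  len=0.4547
  (v2,v7,v6) [-+-] → (-0.560305, 1.73, -0.886)–(1.015, 1.73, -0.886)  len=1.5753
  (v6,v5,v4) [-+-] → (1.015, 0.955003, -0.886)–(1.015, -1.73, -0.886)  len=2.6850
  (v7,v5,v6) [++-] → (1.015, 0.955003, -0.886)–(1.015, 1.73, -0.886)  len=0.7750

Chained into 1 loop(s):
  loop 1: 8 segments, perimeter = 10.9800
Total perimeter = 10.980

loops=1 perimeter=10.980


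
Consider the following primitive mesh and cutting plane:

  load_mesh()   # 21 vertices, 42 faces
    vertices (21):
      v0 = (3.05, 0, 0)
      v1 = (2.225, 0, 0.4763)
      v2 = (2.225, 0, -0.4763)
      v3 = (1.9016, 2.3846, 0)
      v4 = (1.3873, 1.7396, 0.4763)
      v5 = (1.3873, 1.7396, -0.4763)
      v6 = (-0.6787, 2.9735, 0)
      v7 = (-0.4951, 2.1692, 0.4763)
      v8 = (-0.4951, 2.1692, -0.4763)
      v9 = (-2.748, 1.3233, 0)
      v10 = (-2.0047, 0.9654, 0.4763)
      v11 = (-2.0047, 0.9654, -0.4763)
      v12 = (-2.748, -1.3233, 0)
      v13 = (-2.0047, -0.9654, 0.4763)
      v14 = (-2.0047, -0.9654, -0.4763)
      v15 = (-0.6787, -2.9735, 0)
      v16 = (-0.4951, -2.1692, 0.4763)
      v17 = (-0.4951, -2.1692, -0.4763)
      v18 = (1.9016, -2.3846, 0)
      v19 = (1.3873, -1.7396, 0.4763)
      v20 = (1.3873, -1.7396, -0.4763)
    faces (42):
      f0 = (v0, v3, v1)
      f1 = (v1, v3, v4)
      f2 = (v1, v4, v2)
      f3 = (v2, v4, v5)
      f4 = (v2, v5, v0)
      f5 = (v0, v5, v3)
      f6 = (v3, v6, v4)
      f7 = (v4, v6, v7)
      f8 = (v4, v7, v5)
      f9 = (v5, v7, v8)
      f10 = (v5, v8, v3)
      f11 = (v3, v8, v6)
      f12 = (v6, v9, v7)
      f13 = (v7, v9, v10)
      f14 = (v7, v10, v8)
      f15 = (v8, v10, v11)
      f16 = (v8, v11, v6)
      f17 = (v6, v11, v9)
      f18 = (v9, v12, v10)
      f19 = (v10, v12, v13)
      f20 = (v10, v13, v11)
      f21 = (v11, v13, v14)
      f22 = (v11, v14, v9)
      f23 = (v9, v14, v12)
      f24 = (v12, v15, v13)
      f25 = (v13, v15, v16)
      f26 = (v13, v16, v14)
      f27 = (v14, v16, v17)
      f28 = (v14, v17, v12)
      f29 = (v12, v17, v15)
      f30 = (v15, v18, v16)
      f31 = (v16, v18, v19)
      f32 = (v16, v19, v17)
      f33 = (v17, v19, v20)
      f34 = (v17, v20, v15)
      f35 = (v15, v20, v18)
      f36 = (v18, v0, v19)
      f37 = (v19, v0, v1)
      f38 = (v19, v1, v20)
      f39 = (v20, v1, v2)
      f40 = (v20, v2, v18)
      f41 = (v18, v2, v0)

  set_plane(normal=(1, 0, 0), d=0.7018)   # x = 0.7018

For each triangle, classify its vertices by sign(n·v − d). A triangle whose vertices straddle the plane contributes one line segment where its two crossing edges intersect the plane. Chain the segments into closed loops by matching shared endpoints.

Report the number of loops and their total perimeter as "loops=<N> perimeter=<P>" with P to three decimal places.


Straddling triangles (12 of 42):
  (v3,v6,v4) [+-+] → (0.7018, 2.65843, 0)–(0.7018, 2.14901, 0.318263)  len=0.6007
  (v4,v6,v7) [+--] → (0.7018, 2.14901, 0.318263)–(0.7018, 1.89604, 0.4763)  len=0.2983
  (v4,v7,v5) [+-+] → (0.7018, 1.89604, 0.4763)–(0.7018, 1.89604, -0.129399)  len=0.6057
  (v5,v7,v8) [+--] → (0.7018, 1.89604, -0.129399)–(0.7018, 1.89604, -0.4763)  len=0.3469
  (v5,v8,v3) [+-+] → (0.7018, 1.89604, -0.4763)–(0.7018, 2.27677, -0.238438)  len=0.4489
  (v3,v8,v6) [+--] → (0.7018, 2.27677, -0.238438)–(0.7018, 2.65843, 0)  len=0.4500
  (v15,v18,v16) [-+-] → (0.7018, -2.65843, 0)–(0.7018, -2.27677, 0.238438)  len=0.4500
  (v16,v18,v19) [-++] → (0.7018, -2.27677, 0.238438)–(0.7018, -1.89604, 0.4763)  len=0.4489
  (v16,v19,v17) [-+-] → (0.7018, -1.89604, 0.4763)–(0.7018, -1.89604, 0.129399)  len=0.3469
  (v17,v19,v20) [-++] → (0.7018, -1.89604, 0.129399)–(0.7018, -1.89604, -0.4763)  len=0.6057
  (v17,v20,v15) [-+-] → (0.7018, -1.89604, -0.4763)–(0.7018, -2.14901, -0.318263)  len=0.2983
  (v15,v20,v18) [-++] → (0.7018, -2.14901, -0.318263)–(0.7018, -2.65843, 0)  len=0.6007

Chained into 2 loop(s):
  loop 1: 6 segments, perimeter = 2.7505
  loop 2: 6 segments, perimeter = 2.7505
Total perimeter = 5.501

loops=2 perimeter=5.501


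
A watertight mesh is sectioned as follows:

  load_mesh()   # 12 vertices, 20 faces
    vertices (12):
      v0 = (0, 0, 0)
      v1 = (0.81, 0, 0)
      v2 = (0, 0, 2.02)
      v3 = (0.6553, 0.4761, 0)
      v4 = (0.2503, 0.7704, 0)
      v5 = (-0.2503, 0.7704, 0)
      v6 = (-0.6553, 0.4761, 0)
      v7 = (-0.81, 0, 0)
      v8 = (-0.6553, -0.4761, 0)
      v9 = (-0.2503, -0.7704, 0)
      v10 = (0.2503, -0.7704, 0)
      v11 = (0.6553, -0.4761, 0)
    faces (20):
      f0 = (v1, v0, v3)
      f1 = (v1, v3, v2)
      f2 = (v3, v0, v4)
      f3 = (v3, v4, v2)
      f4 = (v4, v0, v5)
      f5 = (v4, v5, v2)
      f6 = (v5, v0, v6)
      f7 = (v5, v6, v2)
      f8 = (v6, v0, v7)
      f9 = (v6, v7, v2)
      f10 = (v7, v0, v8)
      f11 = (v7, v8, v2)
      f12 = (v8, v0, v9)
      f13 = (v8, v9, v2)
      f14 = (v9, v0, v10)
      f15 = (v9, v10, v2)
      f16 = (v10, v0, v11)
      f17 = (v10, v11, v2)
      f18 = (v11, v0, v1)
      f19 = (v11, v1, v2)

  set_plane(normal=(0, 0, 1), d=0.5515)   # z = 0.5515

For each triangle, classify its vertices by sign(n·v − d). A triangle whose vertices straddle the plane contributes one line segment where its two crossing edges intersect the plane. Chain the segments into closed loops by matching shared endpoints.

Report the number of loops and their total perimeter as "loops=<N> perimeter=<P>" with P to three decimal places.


loops=1 perimeter=3.639

Straddling triangles (10 of 20):
  (v1,v3,v2) [--+] → (0.47639, 0.346115, 0.5515)–(0.588854, 0, 0.5515)  len=0.3639
  (v3,v4,v2) [--+] → (0.181963, 0.560066, 0.5515)–(0.47639, 0.346115, 0.5515)  len=0.3640
  (v4,v5,v2) [--+] → (-0.181963, 0.560066, 0.5515)–(0.181963, 0.560066, 0.5515)  len=0.3639
  (v5,v6,v2) [--+] → (-0.47639, 0.346115, 0.5515)–(-0.181963, 0.560066, 0.5515)  len=0.3640
  (v6,v7,v2) [--+] → (-0.588854, 0, 0.5515)–(-0.47639, 0.346115, 0.5515)  len=0.3639
  (v7,v8,v2) [--+] → (-0.47639, -0.346115, 0.5515)–(-0.588854, 0, 0.5515)  len=0.3639
  (v8,v9,v2) [--+] → (-0.181963, -0.560066, 0.5515)–(-0.47639, -0.346115, 0.5515)  len=0.3640
  (v9,v10,v2) [--+] → (0.181963, -0.560066, 0.5515)–(-0.181963, -0.560066, 0.5515)  len=0.3639
  (v10,v11,v2) [--+] → (0.47639, -0.346115, 0.5515)–(0.181963, -0.560066, 0.5515)  len=0.3640
  (v11,v1,v2) [--+] → (0.588854, 0, 0.5515)–(0.47639, -0.346115, 0.5515)  len=0.3639

Chained into 1 loop(s):
  loop 1: 10 segments, perimeter = 3.6394
Total perimeter = 3.639


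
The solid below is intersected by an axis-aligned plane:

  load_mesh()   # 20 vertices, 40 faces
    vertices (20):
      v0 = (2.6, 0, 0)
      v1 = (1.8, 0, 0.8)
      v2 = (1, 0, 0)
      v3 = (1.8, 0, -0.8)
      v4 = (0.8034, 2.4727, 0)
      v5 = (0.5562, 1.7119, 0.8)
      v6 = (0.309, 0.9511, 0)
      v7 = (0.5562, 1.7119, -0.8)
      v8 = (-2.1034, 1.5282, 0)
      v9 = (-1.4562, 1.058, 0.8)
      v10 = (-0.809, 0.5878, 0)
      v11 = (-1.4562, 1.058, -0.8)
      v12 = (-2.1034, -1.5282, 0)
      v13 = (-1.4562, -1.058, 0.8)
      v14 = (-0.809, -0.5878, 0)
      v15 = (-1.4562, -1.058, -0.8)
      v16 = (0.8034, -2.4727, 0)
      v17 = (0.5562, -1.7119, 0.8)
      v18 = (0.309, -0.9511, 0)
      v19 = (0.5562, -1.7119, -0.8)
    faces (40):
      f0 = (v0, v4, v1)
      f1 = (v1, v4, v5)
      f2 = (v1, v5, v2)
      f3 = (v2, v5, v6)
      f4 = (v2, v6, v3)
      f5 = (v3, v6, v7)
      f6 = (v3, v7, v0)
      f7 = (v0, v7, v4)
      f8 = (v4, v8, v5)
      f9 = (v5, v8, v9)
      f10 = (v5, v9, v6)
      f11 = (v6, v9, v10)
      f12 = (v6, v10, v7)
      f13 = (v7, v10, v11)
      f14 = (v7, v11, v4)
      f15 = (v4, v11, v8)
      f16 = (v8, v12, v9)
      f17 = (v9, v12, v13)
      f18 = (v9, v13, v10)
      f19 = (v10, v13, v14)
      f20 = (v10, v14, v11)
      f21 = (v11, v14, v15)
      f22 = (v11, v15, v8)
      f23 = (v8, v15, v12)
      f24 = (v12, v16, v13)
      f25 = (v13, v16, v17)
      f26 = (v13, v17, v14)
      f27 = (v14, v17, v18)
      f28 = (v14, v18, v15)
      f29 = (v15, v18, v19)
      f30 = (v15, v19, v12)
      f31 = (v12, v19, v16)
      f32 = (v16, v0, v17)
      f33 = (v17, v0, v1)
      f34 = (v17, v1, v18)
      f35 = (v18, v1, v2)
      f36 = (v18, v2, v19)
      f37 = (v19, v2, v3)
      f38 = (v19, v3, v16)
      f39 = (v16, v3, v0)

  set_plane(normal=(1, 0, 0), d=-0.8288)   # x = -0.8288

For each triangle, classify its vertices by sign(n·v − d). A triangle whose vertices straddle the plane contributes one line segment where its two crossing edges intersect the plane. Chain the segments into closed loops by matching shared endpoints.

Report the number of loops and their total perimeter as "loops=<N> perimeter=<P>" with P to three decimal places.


Straddling triangles (18 of 40):
  (v4,v8,v5) [+-+] → (-0.8288, 1.94235, 0)–(-0.8288, 1.61624, 0.383396)  len=0.5033
  (v5,v8,v9) [+--] → (-0.8288, 1.61624, 0.383396)–(-0.8288, 1.26186, 0.8)  len=0.5469
  (v5,v9,v6) [+-+] → (-0.8288, 1.26186, 0.8)–(-0.8288, 1.02, 0.515658)  len=0.3733
  (v6,v9,v10) [+-+] → (-0.8288, 1.02, 0.515658)–(-0.8288, 0.602185, 0.0244747)  len=0.6449
  (v7,v10,v11) [++-] → (-0.8288, 0.602185, -0.0244747)–(-0.8288, 1.26186, -0.8)  len=1.0181
  (v7,v11,v4) [+-+] → (-0.8288, 1.26186, -0.8)–(-0.8288, 1.45081, -0.577872)  len=0.2916
  (v4,v11,v8) [+--] → (-0.8288, 1.45081, -0.577872)–(-0.8288, 1.94235, 0)  len=0.7587
  (v9,v13,v10) [--+] → (-0.8288, 0.53745, 0.0244747)–(-0.8288, 0.602185, 0.0244747)  len=0.0647
  (v10,v13,v14) [+-+] → (-0.8288, 0.53745, 0.0244747)–(-0.8288, -0.602185, 0.0244747)  len=1.1396
  (v10,v14,v11) [++-] → (-0.8288, -0.53745, -0.0244747)–(-0.8288, 0.602185, -0.0244747)  len=1.1396
  (v11,v14,v15) [-+-] → (-0.8288, -0.53745, -0.0244747)–(-0.8288, -0.602185, -0.0244747)  len=0.0647
  (v12,v16,v13) [-+-] → (-0.8288, -1.94235, 0)–(-0.8288, -1.45081, 0.577872)  len=0.7587
  (v13,v16,v17) [-++] → (-0.8288, -1.45081, 0.577872)–(-0.8288, -1.26186, 0.8)  len=0.2916
  (v13,v17,v14) [-++] → (-0.8288, -1.26186, 0.8)–(-0.8288, -0.602185, 0.0244747)  len=1.0181
  (v14,v18,v15) [++-] → (-0.8288, -1.02, -0.515658)–(-0.8288, -0.602185, -0.0244747)  len=0.6449
  (v15,v18,v19) [-++] → (-0.8288, -1.02, -0.515658)–(-0.8288, -1.26186, -0.8)  len=0.3733
  (v15,v19,v12) [-+-] → (-0.8288, -1.26186, -0.8)–(-0.8288, -1.61624, -0.383396)  len=0.5469
  (v12,v19,v16) [-++] → (-0.8288, -1.61624, -0.383396)–(-0.8288, -1.94235, 0)  len=0.5033

Chained into 1 loop(s):
  loop 1: 18 segments, perimeter = 10.6824
Total perimeter = 10.682

loops=1 perimeter=10.682


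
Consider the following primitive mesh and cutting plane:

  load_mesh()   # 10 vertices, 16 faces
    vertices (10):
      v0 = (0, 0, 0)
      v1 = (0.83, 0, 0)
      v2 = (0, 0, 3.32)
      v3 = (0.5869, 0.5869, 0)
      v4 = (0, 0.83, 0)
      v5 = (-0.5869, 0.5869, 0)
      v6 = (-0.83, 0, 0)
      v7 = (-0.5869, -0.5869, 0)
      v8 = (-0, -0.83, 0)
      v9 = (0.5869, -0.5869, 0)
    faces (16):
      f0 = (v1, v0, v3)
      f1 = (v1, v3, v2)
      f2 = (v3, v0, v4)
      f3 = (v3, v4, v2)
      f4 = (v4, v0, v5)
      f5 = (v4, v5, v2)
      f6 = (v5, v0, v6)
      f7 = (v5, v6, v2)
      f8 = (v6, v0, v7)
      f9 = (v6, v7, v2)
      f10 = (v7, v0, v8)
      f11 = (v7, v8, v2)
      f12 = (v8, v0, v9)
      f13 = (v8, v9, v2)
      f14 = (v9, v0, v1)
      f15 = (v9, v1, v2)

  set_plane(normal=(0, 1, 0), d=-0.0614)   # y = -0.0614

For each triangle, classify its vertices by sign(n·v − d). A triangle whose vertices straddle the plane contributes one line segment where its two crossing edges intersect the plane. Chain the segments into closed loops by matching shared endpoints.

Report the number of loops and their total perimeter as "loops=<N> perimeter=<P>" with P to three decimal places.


loops=1 perimeter=7.975

Straddling triangles (8 of 16):
  (v6,v0,v7) [++-] → (-0.0614, -0.0614, 0)–(-0.804567, -0.0614, 0)  len=0.7432
  (v6,v7,v2) [+-+] → (-0.804567, -0.0614, 0)–(-0.0614, -0.0614, 2.97267)  len=3.0642
  (v7,v0,v8) [-+-] → (-0.0614, -0.0614, 0)–(0, -0.0614, 0)  len=0.0614
  (v7,v8,v2) [--+] → (0, -0.0614, 3.0744)–(-0.0614, -0.0614, 2.97267)  len=0.1188
  (v8,v0,v9) [-+-] → (0, -0.0614, 0)–(0.0614, -0.0614, 0)  len=0.0614
  (v8,v9,v2) [--+] → (0.0614, -0.0614, 2.97267)–(0, -0.0614, 3.0744)  len=0.1188
  (v9,v0,v1) [-++] → (0.0614, -0.0614, 0)–(0.804567, -0.0614, 0)  len=0.7432
  (v9,v1,v2) [-++] → (0.804567, -0.0614, 0)–(0.0614, -0.0614, 2.97267)  len=3.0642

Chained into 1 loop(s):
  loop 1: 8 segments, perimeter = 7.9751
Total perimeter = 7.975


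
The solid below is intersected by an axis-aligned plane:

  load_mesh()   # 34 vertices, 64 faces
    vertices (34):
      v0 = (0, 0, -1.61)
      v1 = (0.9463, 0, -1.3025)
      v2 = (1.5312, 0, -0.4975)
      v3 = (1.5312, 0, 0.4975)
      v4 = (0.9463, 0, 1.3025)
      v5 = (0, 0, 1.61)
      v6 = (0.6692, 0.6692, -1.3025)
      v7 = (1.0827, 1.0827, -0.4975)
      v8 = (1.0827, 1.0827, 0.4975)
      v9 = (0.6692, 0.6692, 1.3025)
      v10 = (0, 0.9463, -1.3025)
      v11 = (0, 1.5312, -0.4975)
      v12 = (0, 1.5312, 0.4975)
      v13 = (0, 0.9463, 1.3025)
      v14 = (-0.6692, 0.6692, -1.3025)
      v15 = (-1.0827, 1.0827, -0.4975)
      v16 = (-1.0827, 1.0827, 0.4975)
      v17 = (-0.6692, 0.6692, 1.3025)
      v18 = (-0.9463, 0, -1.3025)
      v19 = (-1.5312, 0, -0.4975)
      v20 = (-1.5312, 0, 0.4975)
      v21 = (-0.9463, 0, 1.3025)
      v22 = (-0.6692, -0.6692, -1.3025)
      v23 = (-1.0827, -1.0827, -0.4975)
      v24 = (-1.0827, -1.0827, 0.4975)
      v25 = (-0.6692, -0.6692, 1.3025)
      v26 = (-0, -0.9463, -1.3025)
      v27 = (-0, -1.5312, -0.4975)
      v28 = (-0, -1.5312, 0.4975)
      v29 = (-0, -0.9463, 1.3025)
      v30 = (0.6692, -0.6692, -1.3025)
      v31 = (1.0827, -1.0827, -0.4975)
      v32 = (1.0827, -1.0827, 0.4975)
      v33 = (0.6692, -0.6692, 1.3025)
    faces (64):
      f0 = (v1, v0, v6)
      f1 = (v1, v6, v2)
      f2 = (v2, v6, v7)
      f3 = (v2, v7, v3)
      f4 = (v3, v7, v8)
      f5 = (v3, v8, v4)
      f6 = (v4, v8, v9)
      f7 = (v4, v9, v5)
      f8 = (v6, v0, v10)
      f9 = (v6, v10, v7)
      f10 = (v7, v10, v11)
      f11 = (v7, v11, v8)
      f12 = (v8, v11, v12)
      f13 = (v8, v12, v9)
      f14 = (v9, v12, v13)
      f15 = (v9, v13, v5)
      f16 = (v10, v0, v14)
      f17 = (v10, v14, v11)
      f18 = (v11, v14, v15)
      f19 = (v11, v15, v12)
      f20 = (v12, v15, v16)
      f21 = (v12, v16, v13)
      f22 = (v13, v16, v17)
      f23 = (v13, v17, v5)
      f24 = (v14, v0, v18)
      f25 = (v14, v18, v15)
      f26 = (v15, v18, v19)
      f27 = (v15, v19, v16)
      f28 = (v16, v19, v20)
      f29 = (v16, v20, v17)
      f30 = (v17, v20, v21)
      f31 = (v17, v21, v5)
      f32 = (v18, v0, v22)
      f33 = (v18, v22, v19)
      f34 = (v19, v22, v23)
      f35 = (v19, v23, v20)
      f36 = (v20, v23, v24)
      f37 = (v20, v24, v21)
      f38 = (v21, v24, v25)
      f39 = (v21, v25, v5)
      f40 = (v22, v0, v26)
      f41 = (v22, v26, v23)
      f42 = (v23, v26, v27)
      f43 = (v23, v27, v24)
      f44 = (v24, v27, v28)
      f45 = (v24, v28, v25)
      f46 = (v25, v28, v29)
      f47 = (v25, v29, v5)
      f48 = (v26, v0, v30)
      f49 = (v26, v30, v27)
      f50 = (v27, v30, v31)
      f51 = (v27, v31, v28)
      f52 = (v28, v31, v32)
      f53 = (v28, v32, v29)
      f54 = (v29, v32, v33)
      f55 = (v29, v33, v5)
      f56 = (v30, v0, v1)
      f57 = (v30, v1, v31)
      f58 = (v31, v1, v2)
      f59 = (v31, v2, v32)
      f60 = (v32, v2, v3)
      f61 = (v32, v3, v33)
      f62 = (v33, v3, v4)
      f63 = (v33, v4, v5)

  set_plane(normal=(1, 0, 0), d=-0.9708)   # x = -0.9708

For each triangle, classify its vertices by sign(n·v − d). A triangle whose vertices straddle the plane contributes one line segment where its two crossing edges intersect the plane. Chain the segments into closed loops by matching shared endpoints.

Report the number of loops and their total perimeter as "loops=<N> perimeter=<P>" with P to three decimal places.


Straddling triangles (18 of 64):
  (v11,v14,v15) [++-] → (-0.9708, 0.9708, -0.715346)–(-0.9708, 1.12905, -0.4975)  len=0.2693
  (v11,v15,v12) [+-+] → (-0.9708, 1.12905, -0.4975)–(-0.9708, 1.12905, -0.394664)  len=0.1028
  (v12,v15,v16) [+--] → (-0.9708, 1.12905, -0.394664)–(-0.9708, 1.12905, 0.4975)  len=0.8922
  (v12,v16,v13) [+-+] → (-0.9708, 1.12905, 0.4975)–(-0.9708, 1.0686, 0.580699)  len=0.1028
  (v13,v16,v17) [+-+] → (-0.9708, 1.0686, 0.580699)–(-0.9708, 0.9708, 0.715346)  len=0.1664
  (v14,v18,v15) [++-] → (-0.9708, 0.194473, -1.15791)–(-0.9708, 0.9708, -0.715346)  len=0.8936
  (v15,v18,v19) [-+-] → (-0.9708, 0.194473, -1.15791)–(-0.9708, 0, -1.26878)  len=0.2239
  (v16,v20,v17) [--+] → (-0.9708, 0.435058, 1.02084)–(-0.9708, 0.9708, 0.715346)  len=0.6167
  (v17,v20,v21) [+-+] → (-0.9708, 0.435058, 1.02084)–(-0.9708, 0, 1.26878)  len=0.5007
  (v18,v22,v19) [++-] → (-0.9708, -0.435058, -1.02084)–(-0.9708, 0, -1.26878)  len=0.5007
  (v19,v22,v23) [-+-] → (-0.9708, -0.435058, -1.02084)–(-0.9708, -0.9708, -0.715346)  len=0.6167
  (v20,v24,v21) [--+] → (-0.9708, -0.194473, 1.15791)–(-0.9708, 0, 1.26878)  len=0.2239
  (v21,v24,v25) [+-+] → (-0.9708, -0.194473, 1.15791)–(-0.9708, -0.9708, 0.715346)  len=0.8936
  (v22,v26,v23) [++-] → (-0.9708, -1.0686, -0.580699)–(-0.9708, -0.9708, -0.715346)  len=0.1664
  (v23,v26,v27) [-++] → (-0.9708, -1.0686, -0.580699)–(-0.9708, -1.12905, -0.4975)  len=0.1028
  (v23,v27,v24) [-+-] → (-0.9708, -1.12905, -0.4975)–(-0.9708, -1.12905, 0.394664)  len=0.8922
  (v24,v27,v28) [-++] → (-0.9708, -1.12905, 0.394664)–(-0.9708, -1.12905, 0.4975)  len=0.1028
  (v24,v28,v25) [-++] → (-0.9708, -1.12905, 0.4975)–(-0.9708, -0.9708, 0.715346)  len=0.2693

Chained into 1 loop(s):
  loop 1: 18 segments, perimeter = 7.5369
Total perimeter = 7.537

loops=1 perimeter=7.537


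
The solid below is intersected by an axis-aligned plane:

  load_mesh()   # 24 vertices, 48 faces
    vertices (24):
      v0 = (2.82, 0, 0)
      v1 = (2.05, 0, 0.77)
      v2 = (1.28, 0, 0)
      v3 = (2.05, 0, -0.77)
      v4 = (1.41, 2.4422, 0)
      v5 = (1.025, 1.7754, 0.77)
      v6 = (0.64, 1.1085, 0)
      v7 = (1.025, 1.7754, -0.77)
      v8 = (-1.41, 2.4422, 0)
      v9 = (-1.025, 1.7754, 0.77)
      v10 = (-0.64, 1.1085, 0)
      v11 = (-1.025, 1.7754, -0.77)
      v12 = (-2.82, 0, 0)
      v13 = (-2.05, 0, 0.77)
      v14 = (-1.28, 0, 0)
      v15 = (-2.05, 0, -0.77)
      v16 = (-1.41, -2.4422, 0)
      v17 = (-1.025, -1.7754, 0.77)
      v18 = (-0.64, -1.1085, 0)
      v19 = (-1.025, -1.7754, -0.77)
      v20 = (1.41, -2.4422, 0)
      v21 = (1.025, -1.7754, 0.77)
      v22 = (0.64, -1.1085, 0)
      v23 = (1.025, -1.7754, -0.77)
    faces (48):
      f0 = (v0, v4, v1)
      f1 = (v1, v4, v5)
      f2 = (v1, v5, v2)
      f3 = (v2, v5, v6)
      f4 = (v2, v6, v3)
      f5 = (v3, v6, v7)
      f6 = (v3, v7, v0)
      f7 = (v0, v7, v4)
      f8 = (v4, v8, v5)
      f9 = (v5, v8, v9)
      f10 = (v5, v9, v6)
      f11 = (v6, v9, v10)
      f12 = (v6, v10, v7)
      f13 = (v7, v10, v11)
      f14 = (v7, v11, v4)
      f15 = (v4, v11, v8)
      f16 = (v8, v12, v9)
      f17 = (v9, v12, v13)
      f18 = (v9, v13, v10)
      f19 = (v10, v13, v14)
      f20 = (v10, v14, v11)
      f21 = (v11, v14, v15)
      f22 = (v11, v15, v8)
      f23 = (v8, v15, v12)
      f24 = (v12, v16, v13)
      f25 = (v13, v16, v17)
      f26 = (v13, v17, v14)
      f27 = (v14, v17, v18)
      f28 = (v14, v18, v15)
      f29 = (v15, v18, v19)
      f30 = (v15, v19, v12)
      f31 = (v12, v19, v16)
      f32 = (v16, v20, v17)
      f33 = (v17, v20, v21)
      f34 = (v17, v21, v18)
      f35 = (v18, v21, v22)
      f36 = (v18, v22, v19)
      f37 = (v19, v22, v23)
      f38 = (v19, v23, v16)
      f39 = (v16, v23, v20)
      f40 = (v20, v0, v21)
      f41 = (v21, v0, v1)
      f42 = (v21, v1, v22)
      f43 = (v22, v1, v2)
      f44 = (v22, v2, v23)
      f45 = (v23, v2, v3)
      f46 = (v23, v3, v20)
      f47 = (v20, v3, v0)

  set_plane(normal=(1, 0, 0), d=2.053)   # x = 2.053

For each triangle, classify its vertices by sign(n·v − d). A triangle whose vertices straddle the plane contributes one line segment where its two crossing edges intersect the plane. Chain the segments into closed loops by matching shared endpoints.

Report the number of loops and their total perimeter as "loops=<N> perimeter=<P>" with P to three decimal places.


loops=1 perimeter=6.136

Straddling triangles (6 of 48):
  (v0,v4,v1) [+--] → (2.053, 1.32849, 0)–(2.053, 0, 0.767)  len=1.5340
  (v3,v7,v0) [--+] → (2.053, 0.758625, -0.329019)–(2.053, 0, -0.767)  len=0.8760
  (v0,v7,v4) [+--] → (2.053, 0.758625, -0.329019)–(2.053, 1.32849, 0)  len=0.6580
  (v20,v0,v21) [-+-] → (2.053, -1.32849, 0)–(2.053, -0.758625, 0.329019)  len=0.6580
  (v21,v0,v1) [-+-] → (2.053, -0.758625, 0.329019)–(2.053, 0, 0.767)  len=0.8760
  (v20,v3,v0) [--+] → (2.053, 0, -0.767)–(2.053, -1.32849, 0)  len=1.5340

Chained into 1 loop(s):
  loop 1: 6 segments, perimeter = 6.1360
Total perimeter = 6.136
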